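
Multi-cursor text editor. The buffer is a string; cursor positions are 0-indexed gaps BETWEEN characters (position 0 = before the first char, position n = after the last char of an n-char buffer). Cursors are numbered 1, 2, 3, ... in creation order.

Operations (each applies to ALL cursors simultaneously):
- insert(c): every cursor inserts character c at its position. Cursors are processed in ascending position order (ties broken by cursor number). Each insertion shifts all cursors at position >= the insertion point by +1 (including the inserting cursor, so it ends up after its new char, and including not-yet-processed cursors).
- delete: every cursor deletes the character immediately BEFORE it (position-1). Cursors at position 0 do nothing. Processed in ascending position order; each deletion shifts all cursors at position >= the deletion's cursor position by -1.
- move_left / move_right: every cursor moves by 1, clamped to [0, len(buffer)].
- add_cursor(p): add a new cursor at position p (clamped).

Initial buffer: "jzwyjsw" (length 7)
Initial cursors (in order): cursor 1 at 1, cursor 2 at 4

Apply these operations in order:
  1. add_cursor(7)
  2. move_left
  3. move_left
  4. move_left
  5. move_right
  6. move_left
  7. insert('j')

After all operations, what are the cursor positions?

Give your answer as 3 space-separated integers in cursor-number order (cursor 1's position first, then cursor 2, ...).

After op 1 (add_cursor(7)): buffer="jzwyjsw" (len 7), cursors c1@1 c2@4 c3@7, authorship .......
After op 2 (move_left): buffer="jzwyjsw" (len 7), cursors c1@0 c2@3 c3@6, authorship .......
After op 3 (move_left): buffer="jzwyjsw" (len 7), cursors c1@0 c2@2 c3@5, authorship .......
After op 4 (move_left): buffer="jzwyjsw" (len 7), cursors c1@0 c2@1 c3@4, authorship .......
After op 5 (move_right): buffer="jzwyjsw" (len 7), cursors c1@1 c2@2 c3@5, authorship .......
After op 6 (move_left): buffer="jzwyjsw" (len 7), cursors c1@0 c2@1 c3@4, authorship .......
After op 7 (insert('j')): buffer="jjjzwyjjsw" (len 10), cursors c1@1 c2@3 c3@7, authorship 1.2...3...

Answer: 1 3 7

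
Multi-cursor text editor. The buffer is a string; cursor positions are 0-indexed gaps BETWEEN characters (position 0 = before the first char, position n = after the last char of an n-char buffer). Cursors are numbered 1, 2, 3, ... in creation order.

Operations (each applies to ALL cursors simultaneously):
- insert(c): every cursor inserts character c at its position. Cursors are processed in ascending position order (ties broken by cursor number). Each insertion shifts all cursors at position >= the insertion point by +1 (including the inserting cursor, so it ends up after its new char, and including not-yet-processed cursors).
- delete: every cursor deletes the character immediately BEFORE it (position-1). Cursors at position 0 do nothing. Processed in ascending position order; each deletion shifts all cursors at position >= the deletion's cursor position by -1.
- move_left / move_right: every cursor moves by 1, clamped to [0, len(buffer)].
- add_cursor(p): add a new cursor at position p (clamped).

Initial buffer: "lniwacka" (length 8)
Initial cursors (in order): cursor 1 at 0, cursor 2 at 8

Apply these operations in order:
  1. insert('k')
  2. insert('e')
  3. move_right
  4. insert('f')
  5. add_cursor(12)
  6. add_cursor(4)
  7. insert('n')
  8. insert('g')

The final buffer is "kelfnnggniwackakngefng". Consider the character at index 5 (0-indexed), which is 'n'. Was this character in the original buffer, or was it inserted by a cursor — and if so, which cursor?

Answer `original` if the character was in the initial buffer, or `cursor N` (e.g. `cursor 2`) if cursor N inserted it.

After op 1 (insert('k')): buffer="klniwackak" (len 10), cursors c1@1 c2@10, authorship 1........2
After op 2 (insert('e')): buffer="kelniwackake" (len 12), cursors c1@2 c2@12, authorship 11........22
After op 3 (move_right): buffer="kelniwackake" (len 12), cursors c1@3 c2@12, authorship 11........22
After op 4 (insert('f')): buffer="kelfniwackakef" (len 14), cursors c1@4 c2@14, authorship 11.1.......222
After op 5 (add_cursor(12)): buffer="kelfniwackakef" (len 14), cursors c1@4 c3@12 c2@14, authorship 11.1.......222
After op 6 (add_cursor(4)): buffer="kelfniwackakef" (len 14), cursors c1@4 c4@4 c3@12 c2@14, authorship 11.1.......222
After op 7 (insert('n')): buffer="kelfnnniwackaknefn" (len 18), cursors c1@6 c4@6 c3@15 c2@18, authorship 11.114.......23222
After op 8 (insert('g')): buffer="kelfnnggniwackakngefng" (len 22), cursors c1@8 c4@8 c3@18 c2@22, authorship 11.11414.......2332222
Authorship (.=original, N=cursor N): 1 1 . 1 1 4 1 4 . . . . . . . 2 3 3 2 2 2 2
Index 5: author = 4

Answer: cursor 4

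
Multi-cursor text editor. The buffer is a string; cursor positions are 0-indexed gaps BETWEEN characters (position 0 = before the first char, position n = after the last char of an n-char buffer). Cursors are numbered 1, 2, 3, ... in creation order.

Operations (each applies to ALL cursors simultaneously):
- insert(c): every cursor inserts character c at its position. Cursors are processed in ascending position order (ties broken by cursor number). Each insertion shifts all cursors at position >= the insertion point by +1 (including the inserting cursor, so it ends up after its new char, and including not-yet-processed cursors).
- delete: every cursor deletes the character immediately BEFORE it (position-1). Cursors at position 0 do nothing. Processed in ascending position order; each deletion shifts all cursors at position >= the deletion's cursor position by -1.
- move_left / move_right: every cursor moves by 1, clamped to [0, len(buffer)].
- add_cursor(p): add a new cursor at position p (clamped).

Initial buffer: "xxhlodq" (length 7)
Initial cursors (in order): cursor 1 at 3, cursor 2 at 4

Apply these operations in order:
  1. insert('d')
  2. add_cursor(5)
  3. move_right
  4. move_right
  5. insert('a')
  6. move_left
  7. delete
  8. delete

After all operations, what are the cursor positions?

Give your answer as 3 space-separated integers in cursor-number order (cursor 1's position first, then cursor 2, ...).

After op 1 (insert('d')): buffer="xxhdldodq" (len 9), cursors c1@4 c2@6, authorship ...1.2...
After op 2 (add_cursor(5)): buffer="xxhdldodq" (len 9), cursors c1@4 c3@5 c2@6, authorship ...1.2...
After op 3 (move_right): buffer="xxhdldodq" (len 9), cursors c1@5 c3@6 c2@7, authorship ...1.2...
After op 4 (move_right): buffer="xxhdldodq" (len 9), cursors c1@6 c3@7 c2@8, authorship ...1.2...
After op 5 (insert('a')): buffer="xxhdldaoadaq" (len 12), cursors c1@7 c3@9 c2@11, authorship ...1.21.3.2.
After op 6 (move_left): buffer="xxhdldaoadaq" (len 12), cursors c1@6 c3@8 c2@10, authorship ...1.21.3.2.
After op 7 (delete): buffer="xxhdlaaaq" (len 9), cursors c1@5 c3@6 c2@7, authorship ...1.132.
After op 8 (delete): buffer="xxhdaq" (len 6), cursors c1@4 c2@4 c3@4, authorship ...12.

Answer: 4 4 4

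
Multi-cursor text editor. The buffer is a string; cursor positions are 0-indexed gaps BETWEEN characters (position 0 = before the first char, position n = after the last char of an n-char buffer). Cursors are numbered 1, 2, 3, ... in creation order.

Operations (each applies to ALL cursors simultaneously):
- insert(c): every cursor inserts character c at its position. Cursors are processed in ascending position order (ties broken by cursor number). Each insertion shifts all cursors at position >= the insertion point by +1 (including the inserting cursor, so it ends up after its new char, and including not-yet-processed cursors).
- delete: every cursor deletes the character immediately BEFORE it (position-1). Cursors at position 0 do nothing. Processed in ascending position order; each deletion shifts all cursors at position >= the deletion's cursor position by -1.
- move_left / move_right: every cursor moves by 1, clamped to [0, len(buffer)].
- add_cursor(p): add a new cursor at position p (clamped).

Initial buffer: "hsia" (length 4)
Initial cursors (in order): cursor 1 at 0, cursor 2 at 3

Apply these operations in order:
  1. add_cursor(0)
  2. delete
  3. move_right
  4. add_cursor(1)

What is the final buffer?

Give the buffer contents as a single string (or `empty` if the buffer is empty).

Answer: hsa

Derivation:
After op 1 (add_cursor(0)): buffer="hsia" (len 4), cursors c1@0 c3@0 c2@3, authorship ....
After op 2 (delete): buffer="hsa" (len 3), cursors c1@0 c3@0 c2@2, authorship ...
After op 3 (move_right): buffer="hsa" (len 3), cursors c1@1 c3@1 c2@3, authorship ...
After op 4 (add_cursor(1)): buffer="hsa" (len 3), cursors c1@1 c3@1 c4@1 c2@3, authorship ...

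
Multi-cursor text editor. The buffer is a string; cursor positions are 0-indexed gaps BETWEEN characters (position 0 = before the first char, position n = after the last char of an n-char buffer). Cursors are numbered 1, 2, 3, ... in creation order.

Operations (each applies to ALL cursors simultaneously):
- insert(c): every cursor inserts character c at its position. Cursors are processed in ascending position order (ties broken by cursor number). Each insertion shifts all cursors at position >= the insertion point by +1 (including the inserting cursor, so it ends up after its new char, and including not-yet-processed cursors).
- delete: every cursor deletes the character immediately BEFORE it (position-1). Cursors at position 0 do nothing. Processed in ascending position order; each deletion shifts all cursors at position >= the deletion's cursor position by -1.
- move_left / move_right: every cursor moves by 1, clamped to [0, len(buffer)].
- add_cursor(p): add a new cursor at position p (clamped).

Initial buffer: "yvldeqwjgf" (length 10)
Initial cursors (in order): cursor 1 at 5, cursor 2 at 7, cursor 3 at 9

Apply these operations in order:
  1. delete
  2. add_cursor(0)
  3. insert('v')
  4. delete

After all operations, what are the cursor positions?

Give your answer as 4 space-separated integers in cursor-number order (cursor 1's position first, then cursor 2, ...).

Answer: 4 5 6 0

Derivation:
After op 1 (delete): buffer="yvldqjf" (len 7), cursors c1@4 c2@5 c3@6, authorship .......
After op 2 (add_cursor(0)): buffer="yvldqjf" (len 7), cursors c4@0 c1@4 c2@5 c3@6, authorship .......
After op 3 (insert('v')): buffer="vyvldvqvjvf" (len 11), cursors c4@1 c1@6 c2@8 c3@10, authorship 4....1.2.3.
After op 4 (delete): buffer="yvldqjf" (len 7), cursors c4@0 c1@4 c2@5 c3@6, authorship .......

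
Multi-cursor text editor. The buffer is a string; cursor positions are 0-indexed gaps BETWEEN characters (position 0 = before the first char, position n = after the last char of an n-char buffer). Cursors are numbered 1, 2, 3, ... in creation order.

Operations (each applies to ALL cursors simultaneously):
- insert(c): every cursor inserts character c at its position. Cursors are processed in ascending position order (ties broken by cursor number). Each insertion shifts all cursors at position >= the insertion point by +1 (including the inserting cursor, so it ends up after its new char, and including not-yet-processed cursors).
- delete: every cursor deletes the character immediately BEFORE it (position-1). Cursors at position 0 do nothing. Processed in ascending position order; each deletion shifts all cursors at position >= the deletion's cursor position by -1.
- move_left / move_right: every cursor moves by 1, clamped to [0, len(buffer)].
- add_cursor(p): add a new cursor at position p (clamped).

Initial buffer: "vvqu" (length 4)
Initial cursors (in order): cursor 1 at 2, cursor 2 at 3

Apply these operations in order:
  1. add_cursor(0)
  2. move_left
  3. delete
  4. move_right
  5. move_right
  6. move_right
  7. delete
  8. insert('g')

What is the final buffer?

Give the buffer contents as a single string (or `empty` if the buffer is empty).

After op 1 (add_cursor(0)): buffer="vvqu" (len 4), cursors c3@0 c1@2 c2@3, authorship ....
After op 2 (move_left): buffer="vvqu" (len 4), cursors c3@0 c1@1 c2@2, authorship ....
After op 3 (delete): buffer="qu" (len 2), cursors c1@0 c2@0 c3@0, authorship ..
After op 4 (move_right): buffer="qu" (len 2), cursors c1@1 c2@1 c3@1, authorship ..
After op 5 (move_right): buffer="qu" (len 2), cursors c1@2 c2@2 c3@2, authorship ..
After op 6 (move_right): buffer="qu" (len 2), cursors c1@2 c2@2 c3@2, authorship ..
After op 7 (delete): buffer="" (len 0), cursors c1@0 c2@0 c3@0, authorship 
After op 8 (insert('g')): buffer="ggg" (len 3), cursors c1@3 c2@3 c3@3, authorship 123

Answer: ggg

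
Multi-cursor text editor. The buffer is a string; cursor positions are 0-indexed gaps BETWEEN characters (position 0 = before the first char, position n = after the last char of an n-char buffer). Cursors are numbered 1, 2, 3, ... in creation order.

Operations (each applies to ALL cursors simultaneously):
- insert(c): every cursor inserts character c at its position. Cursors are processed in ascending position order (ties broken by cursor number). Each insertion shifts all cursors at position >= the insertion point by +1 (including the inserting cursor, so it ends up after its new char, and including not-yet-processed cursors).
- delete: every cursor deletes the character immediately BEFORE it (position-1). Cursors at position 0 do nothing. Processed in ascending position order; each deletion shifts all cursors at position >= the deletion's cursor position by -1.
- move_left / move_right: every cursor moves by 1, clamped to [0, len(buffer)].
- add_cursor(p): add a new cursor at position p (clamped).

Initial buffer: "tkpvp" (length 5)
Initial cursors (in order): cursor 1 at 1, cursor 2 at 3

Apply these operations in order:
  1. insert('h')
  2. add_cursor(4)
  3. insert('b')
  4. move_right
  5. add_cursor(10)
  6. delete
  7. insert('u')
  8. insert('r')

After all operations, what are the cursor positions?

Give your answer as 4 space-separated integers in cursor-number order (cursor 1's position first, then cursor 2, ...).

After op 1 (insert('h')): buffer="thkphvp" (len 7), cursors c1@2 c2@5, authorship .1..2..
After op 2 (add_cursor(4)): buffer="thkphvp" (len 7), cursors c1@2 c3@4 c2@5, authorship .1..2..
After op 3 (insert('b')): buffer="thbkpbhbvp" (len 10), cursors c1@3 c3@6 c2@8, authorship .11..322..
After op 4 (move_right): buffer="thbkpbhbvp" (len 10), cursors c1@4 c3@7 c2@9, authorship .11..322..
After op 5 (add_cursor(10)): buffer="thbkpbhbvp" (len 10), cursors c1@4 c3@7 c2@9 c4@10, authorship .11..322..
After op 6 (delete): buffer="thbpbb" (len 6), cursors c1@3 c3@5 c2@6 c4@6, authorship .11.32
After op 7 (insert('u')): buffer="thbupbubuu" (len 10), cursors c1@4 c3@7 c2@10 c4@10, authorship .111.33224
After op 8 (insert('r')): buffer="thburpburbuurr" (len 14), cursors c1@5 c3@9 c2@14 c4@14, authorship .1111.33322424

Answer: 5 14 9 14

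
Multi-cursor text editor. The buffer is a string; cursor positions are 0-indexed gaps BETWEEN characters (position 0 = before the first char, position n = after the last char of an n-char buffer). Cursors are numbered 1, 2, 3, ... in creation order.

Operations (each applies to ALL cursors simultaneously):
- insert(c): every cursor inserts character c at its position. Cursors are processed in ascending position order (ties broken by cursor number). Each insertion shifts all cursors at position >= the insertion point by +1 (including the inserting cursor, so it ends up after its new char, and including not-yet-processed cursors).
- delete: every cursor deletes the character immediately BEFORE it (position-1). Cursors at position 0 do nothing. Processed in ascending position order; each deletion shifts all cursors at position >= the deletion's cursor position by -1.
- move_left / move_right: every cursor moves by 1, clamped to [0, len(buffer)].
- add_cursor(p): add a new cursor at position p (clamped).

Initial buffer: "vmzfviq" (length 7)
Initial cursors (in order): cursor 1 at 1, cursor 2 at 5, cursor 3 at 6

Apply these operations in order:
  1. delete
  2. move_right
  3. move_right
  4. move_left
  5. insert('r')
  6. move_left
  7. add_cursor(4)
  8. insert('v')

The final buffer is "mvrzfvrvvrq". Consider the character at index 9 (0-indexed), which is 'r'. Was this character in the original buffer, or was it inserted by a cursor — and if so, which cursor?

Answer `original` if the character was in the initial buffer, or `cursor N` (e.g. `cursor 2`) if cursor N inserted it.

Answer: cursor 3

Derivation:
After op 1 (delete): buffer="mzfq" (len 4), cursors c1@0 c2@3 c3@3, authorship ....
After op 2 (move_right): buffer="mzfq" (len 4), cursors c1@1 c2@4 c3@4, authorship ....
After op 3 (move_right): buffer="mzfq" (len 4), cursors c1@2 c2@4 c3@4, authorship ....
After op 4 (move_left): buffer="mzfq" (len 4), cursors c1@1 c2@3 c3@3, authorship ....
After op 5 (insert('r')): buffer="mrzfrrq" (len 7), cursors c1@2 c2@6 c3@6, authorship .1..23.
After op 6 (move_left): buffer="mrzfrrq" (len 7), cursors c1@1 c2@5 c3@5, authorship .1..23.
After op 7 (add_cursor(4)): buffer="mrzfrrq" (len 7), cursors c1@1 c4@4 c2@5 c3@5, authorship .1..23.
After op 8 (insert('v')): buffer="mvrzfvrvvrq" (len 11), cursors c1@2 c4@6 c2@9 c3@9, authorship .11..42233.
Authorship (.=original, N=cursor N): . 1 1 . . 4 2 2 3 3 .
Index 9: author = 3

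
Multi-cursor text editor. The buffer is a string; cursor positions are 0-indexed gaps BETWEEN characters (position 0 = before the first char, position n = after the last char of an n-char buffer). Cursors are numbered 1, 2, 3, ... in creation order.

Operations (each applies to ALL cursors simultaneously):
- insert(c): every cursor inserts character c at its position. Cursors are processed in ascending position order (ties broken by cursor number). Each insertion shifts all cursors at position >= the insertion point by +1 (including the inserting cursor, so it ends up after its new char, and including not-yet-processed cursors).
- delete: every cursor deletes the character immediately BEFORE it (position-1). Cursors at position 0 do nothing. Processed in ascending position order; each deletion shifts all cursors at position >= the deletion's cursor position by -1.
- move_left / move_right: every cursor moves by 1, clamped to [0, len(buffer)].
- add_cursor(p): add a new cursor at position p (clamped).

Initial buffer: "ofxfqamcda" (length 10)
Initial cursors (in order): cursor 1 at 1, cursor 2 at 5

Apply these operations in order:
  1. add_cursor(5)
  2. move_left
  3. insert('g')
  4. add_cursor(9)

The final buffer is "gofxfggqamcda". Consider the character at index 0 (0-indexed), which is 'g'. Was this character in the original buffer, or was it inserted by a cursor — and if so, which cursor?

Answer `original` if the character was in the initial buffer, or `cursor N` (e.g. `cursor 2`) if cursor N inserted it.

After op 1 (add_cursor(5)): buffer="ofxfqamcda" (len 10), cursors c1@1 c2@5 c3@5, authorship ..........
After op 2 (move_left): buffer="ofxfqamcda" (len 10), cursors c1@0 c2@4 c3@4, authorship ..........
After op 3 (insert('g')): buffer="gofxfggqamcda" (len 13), cursors c1@1 c2@7 c3@7, authorship 1....23......
After op 4 (add_cursor(9)): buffer="gofxfggqamcda" (len 13), cursors c1@1 c2@7 c3@7 c4@9, authorship 1....23......
Authorship (.=original, N=cursor N): 1 . . . . 2 3 . . . . . .
Index 0: author = 1

Answer: cursor 1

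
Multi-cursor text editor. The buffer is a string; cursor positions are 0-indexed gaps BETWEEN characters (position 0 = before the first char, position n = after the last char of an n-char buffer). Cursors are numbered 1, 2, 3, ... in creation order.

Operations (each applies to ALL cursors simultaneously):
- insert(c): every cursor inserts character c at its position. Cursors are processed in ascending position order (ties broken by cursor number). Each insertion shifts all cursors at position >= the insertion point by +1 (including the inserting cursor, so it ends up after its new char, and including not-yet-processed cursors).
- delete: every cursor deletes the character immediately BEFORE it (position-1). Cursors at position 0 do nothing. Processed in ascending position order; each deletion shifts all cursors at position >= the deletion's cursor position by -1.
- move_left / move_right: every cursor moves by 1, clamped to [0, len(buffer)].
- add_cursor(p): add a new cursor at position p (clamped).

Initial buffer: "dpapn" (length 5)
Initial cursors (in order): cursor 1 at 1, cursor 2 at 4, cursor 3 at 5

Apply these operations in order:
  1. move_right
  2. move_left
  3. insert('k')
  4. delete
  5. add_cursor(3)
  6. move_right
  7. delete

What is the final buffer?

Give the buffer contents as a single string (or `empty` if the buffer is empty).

Answer: d

Derivation:
After op 1 (move_right): buffer="dpapn" (len 5), cursors c1@2 c2@5 c3@5, authorship .....
After op 2 (move_left): buffer="dpapn" (len 5), cursors c1@1 c2@4 c3@4, authorship .....
After op 3 (insert('k')): buffer="dkpapkkn" (len 8), cursors c1@2 c2@7 c3@7, authorship .1...23.
After op 4 (delete): buffer="dpapn" (len 5), cursors c1@1 c2@4 c3@4, authorship .....
After op 5 (add_cursor(3)): buffer="dpapn" (len 5), cursors c1@1 c4@3 c2@4 c3@4, authorship .....
After op 6 (move_right): buffer="dpapn" (len 5), cursors c1@2 c4@4 c2@5 c3@5, authorship .....
After op 7 (delete): buffer="d" (len 1), cursors c1@1 c2@1 c3@1 c4@1, authorship .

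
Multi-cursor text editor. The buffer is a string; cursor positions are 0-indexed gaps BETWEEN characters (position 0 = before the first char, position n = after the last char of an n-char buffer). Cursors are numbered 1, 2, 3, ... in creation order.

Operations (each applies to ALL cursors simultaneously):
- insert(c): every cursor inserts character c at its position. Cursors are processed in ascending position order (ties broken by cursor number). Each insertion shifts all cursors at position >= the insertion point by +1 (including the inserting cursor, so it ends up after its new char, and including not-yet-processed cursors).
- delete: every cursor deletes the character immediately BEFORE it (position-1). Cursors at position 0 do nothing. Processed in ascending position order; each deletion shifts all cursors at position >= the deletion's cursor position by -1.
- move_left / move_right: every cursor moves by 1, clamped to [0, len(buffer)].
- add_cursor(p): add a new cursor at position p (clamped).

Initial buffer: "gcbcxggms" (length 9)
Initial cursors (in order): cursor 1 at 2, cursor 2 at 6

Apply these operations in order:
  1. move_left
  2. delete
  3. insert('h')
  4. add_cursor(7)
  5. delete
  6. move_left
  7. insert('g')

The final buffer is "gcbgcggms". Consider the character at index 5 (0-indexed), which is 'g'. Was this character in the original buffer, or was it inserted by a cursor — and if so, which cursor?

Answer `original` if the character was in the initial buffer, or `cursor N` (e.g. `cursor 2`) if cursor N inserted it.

Answer: cursor 3

Derivation:
After op 1 (move_left): buffer="gcbcxggms" (len 9), cursors c1@1 c2@5, authorship .........
After op 2 (delete): buffer="cbcggms" (len 7), cursors c1@0 c2@3, authorship .......
After op 3 (insert('h')): buffer="hcbchggms" (len 9), cursors c1@1 c2@5, authorship 1...2....
After op 4 (add_cursor(7)): buffer="hcbchggms" (len 9), cursors c1@1 c2@5 c3@7, authorship 1...2....
After op 5 (delete): buffer="cbcgms" (len 6), cursors c1@0 c2@3 c3@4, authorship ......
After op 6 (move_left): buffer="cbcgms" (len 6), cursors c1@0 c2@2 c3@3, authorship ......
After op 7 (insert('g')): buffer="gcbgcggms" (len 9), cursors c1@1 c2@4 c3@6, authorship 1..2.3...
Authorship (.=original, N=cursor N): 1 . . 2 . 3 . . .
Index 5: author = 3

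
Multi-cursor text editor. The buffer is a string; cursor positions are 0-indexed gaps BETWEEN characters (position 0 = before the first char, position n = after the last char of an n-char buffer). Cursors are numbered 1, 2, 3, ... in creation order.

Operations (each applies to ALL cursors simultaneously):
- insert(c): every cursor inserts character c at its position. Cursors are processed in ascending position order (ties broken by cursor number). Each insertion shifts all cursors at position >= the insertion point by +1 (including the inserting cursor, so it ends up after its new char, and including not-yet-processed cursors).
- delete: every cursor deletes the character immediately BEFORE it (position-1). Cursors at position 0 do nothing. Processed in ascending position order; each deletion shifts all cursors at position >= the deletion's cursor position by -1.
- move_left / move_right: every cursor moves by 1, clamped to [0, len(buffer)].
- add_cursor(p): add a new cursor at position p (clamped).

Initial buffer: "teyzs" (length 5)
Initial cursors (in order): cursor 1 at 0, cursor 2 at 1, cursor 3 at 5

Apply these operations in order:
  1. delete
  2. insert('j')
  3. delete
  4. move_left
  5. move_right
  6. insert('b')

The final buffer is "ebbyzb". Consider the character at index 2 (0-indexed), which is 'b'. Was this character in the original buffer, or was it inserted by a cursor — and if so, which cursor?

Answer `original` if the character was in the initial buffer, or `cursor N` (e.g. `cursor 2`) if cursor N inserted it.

Answer: cursor 2

Derivation:
After op 1 (delete): buffer="eyz" (len 3), cursors c1@0 c2@0 c3@3, authorship ...
After op 2 (insert('j')): buffer="jjeyzj" (len 6), cursors c1@2 c2@2 c3@6, authorship 12...3
After op 3 (delete): buffer="eyz" (len 3), cursors c1@0 c2@0 c3@3, authorship ...
After op 4 (move_left): buffer="eyz" (len 3), cursors c1@0 c2@0 c3@2, authorship ...
After op 5 (move_right): buffer="eyz" (len 3), cursors c1@1 c2@1 c3@3, authorship ...
After op 6 (insert('b')): buffer="ebbyzb" (len 6), cursors c1@3 c2@3 c3@6, authorship .12..3
Authorship (.=original, N=cursor N): . 1 2 . . 3
Index 2: author = 2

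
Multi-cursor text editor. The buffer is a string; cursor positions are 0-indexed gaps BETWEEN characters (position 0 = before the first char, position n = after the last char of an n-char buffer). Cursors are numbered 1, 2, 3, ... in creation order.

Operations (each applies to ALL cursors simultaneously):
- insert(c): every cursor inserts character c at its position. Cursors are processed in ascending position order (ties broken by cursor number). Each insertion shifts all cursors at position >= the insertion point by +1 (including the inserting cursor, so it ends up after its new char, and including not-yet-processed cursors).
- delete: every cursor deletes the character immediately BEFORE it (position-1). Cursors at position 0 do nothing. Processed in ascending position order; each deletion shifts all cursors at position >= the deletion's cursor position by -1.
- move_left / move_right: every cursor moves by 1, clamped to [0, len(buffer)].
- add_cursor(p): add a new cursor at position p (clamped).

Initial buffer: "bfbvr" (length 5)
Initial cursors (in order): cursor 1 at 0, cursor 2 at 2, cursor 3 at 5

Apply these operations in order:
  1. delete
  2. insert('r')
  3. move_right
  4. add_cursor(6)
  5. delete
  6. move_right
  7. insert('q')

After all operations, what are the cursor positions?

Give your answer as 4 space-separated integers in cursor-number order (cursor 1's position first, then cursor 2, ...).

After op 1 (delete): buffer="bbv" (len 3), cursors c1@0 c2@1 c3@3, authorship ...
After op 2 (insert('r')): buffer="rbrbvr" (len 6), cursors c1@1 c2@3 c3@6, authorship 1.2..3
After op 3 (move_right): buffer="rbrbvr" (len 6), cursors c1@2 c2@4 c3@6, authorship 1.2..3
After op 4 (add_cursor(6)): buffer="rbrbvr" (len 6), cursors c1@2 c2@4 c3@6 c4@6, authorship 1.2..3
After op 5 (delete): buffer="rr" (len 2), cursors c1@1 c2@2 c3@2 c4@2, authorship 12
After op 6 (move_right): buffer="rr" (len 2), cursors c1@2 c2@2 c3@2 c4@2, authorship 12
After op 7 (insert('q')): buffer="rrqqqq" (len 6), cursors c1@6 c2@6 c3@6 c4@6, authorship 121234

Answer: 6 6 6 6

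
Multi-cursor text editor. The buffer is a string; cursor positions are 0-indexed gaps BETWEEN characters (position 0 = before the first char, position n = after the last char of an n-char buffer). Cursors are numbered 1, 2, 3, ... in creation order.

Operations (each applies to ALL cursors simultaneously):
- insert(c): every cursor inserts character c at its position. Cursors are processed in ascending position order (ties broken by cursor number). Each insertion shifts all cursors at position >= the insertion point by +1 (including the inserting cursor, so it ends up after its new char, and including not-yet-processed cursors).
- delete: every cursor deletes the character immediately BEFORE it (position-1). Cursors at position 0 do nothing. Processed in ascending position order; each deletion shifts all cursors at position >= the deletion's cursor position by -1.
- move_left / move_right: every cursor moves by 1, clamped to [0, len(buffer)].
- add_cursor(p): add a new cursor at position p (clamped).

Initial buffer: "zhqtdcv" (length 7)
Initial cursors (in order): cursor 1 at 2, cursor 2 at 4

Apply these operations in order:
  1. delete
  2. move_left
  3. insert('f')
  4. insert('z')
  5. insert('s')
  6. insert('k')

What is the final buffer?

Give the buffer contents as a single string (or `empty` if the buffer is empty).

Answer: fzskzfzskqdcv

Derivation:
After op 1 (delete): buffer="zqdcv" (len 5), cursors c1@1 c2@2, authorship .....
After op 2 (move_left): buffer="zqdcv" (len 5), cursors c1@0 c2@1, authorship .....
After op 3 (insert('f')): buffer="fzfqdcv" (len 7), cursors c1@1 c2@3, authorship 1.2....
After op 4 (insert('z')): buffer="fzzfzqdcv" (len 9), cursors c1@2 c2@5, authorship 11.22....
After op 5 (insert('s')): buffer="fzszfzsqdcv" (len 11), cursors c1@3 c2@7, authorship 111.222....
After op 6 (insert('k')): buffer="fzskzfzskqdcv" (len 13), cursors c1@4 c2@9, authorship 1111.2222....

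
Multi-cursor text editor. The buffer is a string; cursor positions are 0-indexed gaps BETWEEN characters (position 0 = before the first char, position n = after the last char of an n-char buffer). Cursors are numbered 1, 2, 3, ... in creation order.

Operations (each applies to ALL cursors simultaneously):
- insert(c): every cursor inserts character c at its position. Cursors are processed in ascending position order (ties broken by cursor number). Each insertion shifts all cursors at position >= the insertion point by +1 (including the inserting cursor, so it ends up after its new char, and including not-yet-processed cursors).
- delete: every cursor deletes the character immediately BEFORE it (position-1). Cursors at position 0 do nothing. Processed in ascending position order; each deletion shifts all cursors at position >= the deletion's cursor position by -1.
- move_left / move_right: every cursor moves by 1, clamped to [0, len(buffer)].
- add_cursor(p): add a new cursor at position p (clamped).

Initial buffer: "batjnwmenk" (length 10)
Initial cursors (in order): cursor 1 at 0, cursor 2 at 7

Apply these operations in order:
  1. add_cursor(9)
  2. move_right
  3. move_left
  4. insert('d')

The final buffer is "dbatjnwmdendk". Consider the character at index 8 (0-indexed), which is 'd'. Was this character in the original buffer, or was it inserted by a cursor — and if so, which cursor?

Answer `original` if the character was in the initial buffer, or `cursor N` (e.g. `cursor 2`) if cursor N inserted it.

After op 1 (add_cursor(9)): buffer="batjnwmenk" (len 10), cursors c1@0 c2@7 c3@9, authorship ..........
After op 2 (move_right): buffer="batjnwmenk" (len 10), cursors c1@1 c2@8 c3@10, authorship ..........
After op 3 (move_left): buffer="batjnwmenk" (len 10), cursors c1@0 c2@7 c3@9, authorship ..........
After op 4 (insert('d')): buffer="dbatjnwmdendk" (len 13), cursors c1@1 c2@9 c3@12, authorship 1.......2..3.
Authorship (.=original, N=cursor N): 1 . . . . . . . 2 . . 3 .
Index 8: author = 2

Answer: cursor 2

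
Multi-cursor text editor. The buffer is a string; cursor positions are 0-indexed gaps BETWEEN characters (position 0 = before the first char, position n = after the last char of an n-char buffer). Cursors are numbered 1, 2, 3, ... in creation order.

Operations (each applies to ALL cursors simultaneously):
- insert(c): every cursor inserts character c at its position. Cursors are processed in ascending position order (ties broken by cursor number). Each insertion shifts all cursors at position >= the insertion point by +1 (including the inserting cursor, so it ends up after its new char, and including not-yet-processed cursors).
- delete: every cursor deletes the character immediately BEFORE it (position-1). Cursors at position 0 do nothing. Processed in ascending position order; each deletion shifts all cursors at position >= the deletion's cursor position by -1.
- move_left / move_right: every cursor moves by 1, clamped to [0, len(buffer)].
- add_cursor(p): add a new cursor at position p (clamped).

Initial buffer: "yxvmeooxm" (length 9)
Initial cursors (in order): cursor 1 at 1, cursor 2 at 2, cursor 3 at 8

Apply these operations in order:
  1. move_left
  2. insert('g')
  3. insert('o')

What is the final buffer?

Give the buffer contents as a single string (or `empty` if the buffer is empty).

After op 1 (move_left): buffer="yxvmeooxm" (len 9), cursors c1@0 c2@1 c3@7, authorship .........
After op 2 (insert('g')): buffer="gygxvmeoogxm" (len 12), cursors c1@1 c2@3 c3@10, authorship 1.2......3..
After op 3 (insert('o')): buffer="goygoxvmeoogoxm" (len 15), cursors c1@2 c2@5 c3@13, authorship 11.22......33..

Answer: goygoxvmeoogoxm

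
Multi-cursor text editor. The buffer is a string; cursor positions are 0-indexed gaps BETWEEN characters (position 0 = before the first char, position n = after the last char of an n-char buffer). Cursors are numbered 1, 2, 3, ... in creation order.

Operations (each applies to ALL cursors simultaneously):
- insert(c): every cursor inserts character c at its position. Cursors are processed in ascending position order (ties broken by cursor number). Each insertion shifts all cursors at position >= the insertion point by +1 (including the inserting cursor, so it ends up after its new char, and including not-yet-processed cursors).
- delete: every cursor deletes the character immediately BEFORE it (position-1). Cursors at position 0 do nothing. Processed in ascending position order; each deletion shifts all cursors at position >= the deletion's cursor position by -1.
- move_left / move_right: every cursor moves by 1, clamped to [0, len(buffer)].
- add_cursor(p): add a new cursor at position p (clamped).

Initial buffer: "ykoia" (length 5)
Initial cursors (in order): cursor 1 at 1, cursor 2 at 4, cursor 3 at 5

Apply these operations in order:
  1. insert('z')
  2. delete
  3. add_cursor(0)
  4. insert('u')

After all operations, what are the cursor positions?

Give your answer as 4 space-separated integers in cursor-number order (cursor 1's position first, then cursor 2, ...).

Answer: 3 7 9 1

Derivation:
After op 1 (insert('z')): buffer="yzkoizaz" (len 8), cursors c1@2 c2@6 c3@8, authorship .1...2.3
After op 2 (delete): buffer="ykoia" (len 5), cursors c1@1 c2@4 c3@5, authorship .....
After op 3 (add_cursor(0)): buffer="ykoia" (len 5), cursors c4@0 c1@1 c2@4 c3@5, authorship .....
After op 4 (insert('u')): buffer="uyukoiuau" (len 9), cursors c4@1 c1@3 c2@7 c3@9, authorship 4.1...2.3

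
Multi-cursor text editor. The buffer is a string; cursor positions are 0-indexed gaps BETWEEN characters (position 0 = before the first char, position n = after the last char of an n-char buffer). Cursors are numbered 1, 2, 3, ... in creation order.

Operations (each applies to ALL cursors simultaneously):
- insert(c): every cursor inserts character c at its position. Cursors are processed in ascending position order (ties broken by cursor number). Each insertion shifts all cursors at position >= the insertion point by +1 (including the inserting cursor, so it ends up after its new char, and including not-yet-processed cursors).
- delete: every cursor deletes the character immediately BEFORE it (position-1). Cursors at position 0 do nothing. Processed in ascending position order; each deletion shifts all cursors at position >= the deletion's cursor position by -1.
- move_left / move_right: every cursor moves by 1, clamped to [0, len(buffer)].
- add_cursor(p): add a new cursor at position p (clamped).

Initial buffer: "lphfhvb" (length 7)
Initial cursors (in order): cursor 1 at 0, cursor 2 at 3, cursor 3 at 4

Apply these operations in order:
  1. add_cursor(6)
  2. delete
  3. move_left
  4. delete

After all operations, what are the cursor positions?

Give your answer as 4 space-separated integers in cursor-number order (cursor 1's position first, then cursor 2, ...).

Answer: 0 0 0 0

Derivation:
After op 1 (add_cursor(6)): buffer="lphfhvb" (len 7), cursors c1@0 c2@3 c3@4 c4@6, authorship .......
After op 2 (delete): buffer="lphb" (len 4), cursors c1@0 c2@2 c3@2 c4@3, authorship ....
After op 3 (move_left): buffer="lphb" (len 4), cursors c1@0 c2@1 c3@1 c4@2, authorship ....
After op 4 (delete): buffer="hb" (len 2), cursors c1@0 c2@0 c3@0 c4@0, authorship ..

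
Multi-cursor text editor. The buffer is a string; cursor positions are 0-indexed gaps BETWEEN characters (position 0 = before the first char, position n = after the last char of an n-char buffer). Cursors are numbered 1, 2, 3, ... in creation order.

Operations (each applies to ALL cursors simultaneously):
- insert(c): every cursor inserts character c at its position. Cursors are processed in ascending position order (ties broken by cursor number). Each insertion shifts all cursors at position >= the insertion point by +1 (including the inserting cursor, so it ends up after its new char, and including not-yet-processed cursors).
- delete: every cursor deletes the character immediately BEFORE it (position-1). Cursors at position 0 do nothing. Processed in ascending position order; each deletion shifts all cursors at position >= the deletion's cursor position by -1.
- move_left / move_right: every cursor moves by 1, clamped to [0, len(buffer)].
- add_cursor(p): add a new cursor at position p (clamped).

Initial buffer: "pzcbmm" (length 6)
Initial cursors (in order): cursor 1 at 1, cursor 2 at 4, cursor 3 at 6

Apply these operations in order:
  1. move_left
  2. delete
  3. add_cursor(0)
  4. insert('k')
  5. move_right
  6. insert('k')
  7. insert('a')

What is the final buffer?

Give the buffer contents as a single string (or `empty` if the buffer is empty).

Answer: kkpkkaazkbkakmka

Derivation:
After op 1 (move_left): buffer="pzcbmm" (len 6), cursors c1@0 c2@3 c3@5, authorship ......
After op 2 (delete): buffer="pzbm" (len 4), cursors c1@0 c2@2 c3@3, authorship ....
After op 3 (add_cursor(0)): buffer="pzbm" (len 4), cursors c1@0 c4@0 c2@2 c3@3, authorship ....
After op 4 (insert('k')): buffer="kkpzkbkm" (len 8), cursors c1@2 c4@2 c2@5 c3@7, authorship 14..2.3.
After op 5 (move_right): buffer="kkpzkbkm" (len 8), cursors c1@3 c4@3 c2@6 c3@8, authorship 14..2.3.
After op 6 (insert('k')): buffer="kkpkkzkbkkmk" (len 12), cursors c1@5 c4@5 c2@9 c3@12, authorship 14.14.2.23.3
After op 7 (insert('a')): buffer="kkpkkaazkbkakmka" (len 16), cursors c1@7 c4@7 c2@12 c3@16, authorship 14.1414.2.223.33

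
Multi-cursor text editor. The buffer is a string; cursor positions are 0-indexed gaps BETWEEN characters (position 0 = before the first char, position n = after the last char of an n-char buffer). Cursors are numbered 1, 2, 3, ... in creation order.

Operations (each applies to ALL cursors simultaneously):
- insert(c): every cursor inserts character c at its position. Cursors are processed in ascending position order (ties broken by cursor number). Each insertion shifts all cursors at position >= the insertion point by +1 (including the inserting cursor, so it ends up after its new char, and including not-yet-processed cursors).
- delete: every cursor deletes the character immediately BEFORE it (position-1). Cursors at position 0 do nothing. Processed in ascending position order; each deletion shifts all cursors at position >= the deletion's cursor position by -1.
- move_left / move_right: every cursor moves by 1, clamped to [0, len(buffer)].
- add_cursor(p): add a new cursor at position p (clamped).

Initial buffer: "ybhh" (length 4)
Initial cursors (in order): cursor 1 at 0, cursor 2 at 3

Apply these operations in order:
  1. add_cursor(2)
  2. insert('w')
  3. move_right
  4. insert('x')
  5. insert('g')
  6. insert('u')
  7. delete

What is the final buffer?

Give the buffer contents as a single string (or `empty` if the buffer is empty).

Answer: wyxgbwhxgwhxg

Derivation:
After op 1 (add_cursor(2)): buffer="ybhh" (len 4), cursors c1@0 c3@2 c2@3, authorship ....
After op 2 (insert('w')): buffer="wybwhwh" (len 7), cursors c1@1 c3@4 c2@6, authorship 1..3.2.
After op 3 (move_right): buffer="wybwhwh" (len 7), cursors c1@2 c3@5 c2@7, authorship 1..3.2.
After op 4 (insert('x')): buffer="wyxbwhxwhx" (len 10), cursors c1@3 c3@7 c2@10, authorship 1.1.3.32.2
After op 5 (insert('g')): buffer="wyxgbwhxgwhxg" (len 13), cursors c1@4 c3@9 c2@13, authorship 1.11.3.332.22
After op 6 (insert('u')): buffer="wyxgubwhxguwhxgu" (len 16), cursors c1@5 c3@11 c2@16, authorship 1.111.3.3332.222
After op 7 (delete): buffer="wyxgbwhxgwhxg" (len 13), cursors c1@4 c3@9 c2@13, authorship 1.11.3.332.22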